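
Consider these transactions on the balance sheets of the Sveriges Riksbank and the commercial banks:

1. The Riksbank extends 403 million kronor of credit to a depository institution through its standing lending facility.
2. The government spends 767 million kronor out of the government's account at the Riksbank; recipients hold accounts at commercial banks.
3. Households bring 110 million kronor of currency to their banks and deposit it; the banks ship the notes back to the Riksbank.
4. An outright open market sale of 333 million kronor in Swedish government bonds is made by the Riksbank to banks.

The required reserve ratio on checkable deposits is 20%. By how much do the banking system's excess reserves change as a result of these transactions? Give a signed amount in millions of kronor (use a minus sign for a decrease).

Discount-window loan 403 million kronor: reserves +403M, deposits 0.
Government spending 767 million kronor: reserves +767M, deposits +767M.
Currency deposit 110 million kronor: reserves +110M, deposits +110M.
OMO sale (to banks) 333 million kronor: reserves −333M, deposits 0.
Totals: Δreserves = +947M, Δdeposits = +877M.
Δrequired reserves = 20% × +877M = +175.4M.
Δexcess reserves = Δreserves − Δrequired = +947M − (+175.4M) = +771.6 million.

+771.6 million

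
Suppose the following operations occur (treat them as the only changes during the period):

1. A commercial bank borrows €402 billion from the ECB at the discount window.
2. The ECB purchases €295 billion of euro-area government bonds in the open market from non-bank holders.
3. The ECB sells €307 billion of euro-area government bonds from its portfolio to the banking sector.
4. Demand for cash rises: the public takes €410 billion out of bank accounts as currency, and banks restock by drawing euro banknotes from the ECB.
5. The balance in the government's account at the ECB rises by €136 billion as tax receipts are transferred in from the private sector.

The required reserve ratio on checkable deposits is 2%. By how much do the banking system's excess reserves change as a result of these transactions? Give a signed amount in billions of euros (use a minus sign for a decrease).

-€150.98 billion

Discount-window loan €402 billion: reserves +€402B, deposits 0.
Asset purchase (from non-banks) €295 billion: reserves +€295B, deposits +€295B.
OMO sale (to banks) €307 billion: reserves −€307B, deposits 0.
Currency withdrawal €410 billion: reserves −€410B, deposits −€410B.
Government account inflow €136 billion: reserves −€136B, deposits −€136B.
Totals: Δreserves = −€156B, Δdeposits = −€251B.
Δrequired reserves = 2% × −€251B = −€5.02B.
Δexcess reserves = Δreserves − Δrequired = −€156B − (−€5.02B) = -€150.98 billion.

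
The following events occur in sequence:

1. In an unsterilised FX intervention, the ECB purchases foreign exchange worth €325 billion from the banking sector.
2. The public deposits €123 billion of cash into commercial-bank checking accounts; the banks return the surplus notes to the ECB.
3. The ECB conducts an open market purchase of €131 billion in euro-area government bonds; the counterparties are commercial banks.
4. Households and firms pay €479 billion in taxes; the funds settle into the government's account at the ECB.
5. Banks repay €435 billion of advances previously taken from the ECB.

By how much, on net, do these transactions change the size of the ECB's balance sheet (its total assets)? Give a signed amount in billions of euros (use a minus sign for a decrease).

+€21 billion

ECB balance sheet:
  Assets:      Securities +€131B, Loans to banks −€435B, Foreign assets +€325B
  Liabilities: Bank reserves −€335B, Currency in circulation −€123B, Government deposits +€479B
Commercial banking system:
  Assets:      Reserves at CB −€335B, Securities −€131B, Foreign assets −€325B
  Liabilities: Checkable deposits −€356B, Borrowings from CB −€435B
Change in total ECB assets = +€21 billion.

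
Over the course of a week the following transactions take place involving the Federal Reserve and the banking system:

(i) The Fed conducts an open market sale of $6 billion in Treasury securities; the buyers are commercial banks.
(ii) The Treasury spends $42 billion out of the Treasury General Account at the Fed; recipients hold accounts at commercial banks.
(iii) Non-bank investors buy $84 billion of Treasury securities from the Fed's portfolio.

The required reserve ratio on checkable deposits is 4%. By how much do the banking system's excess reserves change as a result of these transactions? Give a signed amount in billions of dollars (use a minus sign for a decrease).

OMO sale (to banks) $6 billion: reserves −$6B, deposits 0.
Government spending $42 billion: reserves +$42B, deposits +$42B.
Asset sale (to non-banks) $84 billion: reserves −$84B, deposits −$84B.
Totals: Δreserves = −$48B, Δdeposits = −$42B.
Δrequired reserves = 4% × −$42B = −$1.68B.
Δexcess reserves = Δreserves − Δrequired = −$48B − (−$1.68B) = -$46.32 billion.

-$46.32 billion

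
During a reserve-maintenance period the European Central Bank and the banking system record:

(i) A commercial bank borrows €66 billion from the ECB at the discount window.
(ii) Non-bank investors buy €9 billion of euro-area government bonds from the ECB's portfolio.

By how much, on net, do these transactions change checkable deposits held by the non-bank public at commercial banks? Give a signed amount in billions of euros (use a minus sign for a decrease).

ECB balance sheet:
  Assets:      Securities −€9B, Loans to banks +€66B
  Liabilities: Bank reserves +€57B
Commercial banking system:
  Assets:      Reserves at CB +€57B
  Liabilities: Checkable deposits −€9B, Borrowings from CB +€66B
So the change in checkable deposits held by the non-bank public at commercial banks is -€9 billion.

-€9 billion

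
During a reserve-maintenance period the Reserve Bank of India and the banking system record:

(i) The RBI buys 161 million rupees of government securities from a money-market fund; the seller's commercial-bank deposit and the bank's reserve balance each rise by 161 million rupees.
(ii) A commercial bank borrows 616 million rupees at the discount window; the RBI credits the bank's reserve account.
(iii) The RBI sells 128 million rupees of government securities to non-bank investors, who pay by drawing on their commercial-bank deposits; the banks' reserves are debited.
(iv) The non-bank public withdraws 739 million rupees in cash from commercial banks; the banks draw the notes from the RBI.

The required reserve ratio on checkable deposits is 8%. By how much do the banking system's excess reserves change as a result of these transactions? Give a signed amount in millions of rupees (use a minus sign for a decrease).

Asset purchase (from non-banks) 161 million rupees: reserves +161M, deposits +161M.
Discount-window loan 616 million rupees: reserves +616M, deposits 0.
Asset sale (to non-banks) 128 million rupees: reserves −128M, deposits −128M.
Currency withdrawal 739 million rupees: reserves −739M, deposits −739M.
Totals: Δreserves = −90M, Δdeposits = −706M.
Δrequired reserves = 8% × −706M = −56.48M.
Δexcess reserves = Δreserves − Δrequired = −90M − (−56.48M) = -33.52 million.

-33.52 million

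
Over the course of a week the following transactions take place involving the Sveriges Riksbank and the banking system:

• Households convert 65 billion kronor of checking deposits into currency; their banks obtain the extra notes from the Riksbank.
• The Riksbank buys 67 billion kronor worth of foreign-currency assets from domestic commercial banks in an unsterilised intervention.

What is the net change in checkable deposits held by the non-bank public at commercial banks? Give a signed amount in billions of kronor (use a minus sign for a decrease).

Currency withdrawal 65 billion kronor: non-bank counterparties' bank balances fall → −65B.
FX purchase 67 billion kronor: the counterparty is a bank, so public deposits are unchanged → 0.
Net: −65 + 0 = -65 billion.

-65 billion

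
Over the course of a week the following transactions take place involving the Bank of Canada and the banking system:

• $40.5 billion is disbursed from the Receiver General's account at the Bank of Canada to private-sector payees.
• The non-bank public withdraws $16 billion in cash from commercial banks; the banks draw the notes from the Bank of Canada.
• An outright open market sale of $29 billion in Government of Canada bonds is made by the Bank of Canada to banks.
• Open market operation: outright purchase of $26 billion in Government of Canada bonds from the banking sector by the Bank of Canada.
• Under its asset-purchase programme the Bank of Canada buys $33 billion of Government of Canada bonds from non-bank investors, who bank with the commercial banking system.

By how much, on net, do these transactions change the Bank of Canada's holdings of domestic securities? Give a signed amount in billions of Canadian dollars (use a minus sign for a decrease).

+$30 billion

Government spending $40.5 billion: the Bank of Canada's securities portfolio is untouched → 0.
Currency withdrawal $16 billion: the Bank of Canada's securities portfolio is untouched → 0.
OMO sale (to banks) $29 billion: securities removed from the Bank of Canada's portfolio → −$29B.
OMO purchase (from banks) $26 billion: securities added to the Bank of Canada's portfolio → +$26B.
Asset purchase (from non-banks) $33 billion: securities added to the Bank of Canada's portfolio → +$33B.
Net: 0 + 0 − 29 + 26 + 33 = +$30 billion.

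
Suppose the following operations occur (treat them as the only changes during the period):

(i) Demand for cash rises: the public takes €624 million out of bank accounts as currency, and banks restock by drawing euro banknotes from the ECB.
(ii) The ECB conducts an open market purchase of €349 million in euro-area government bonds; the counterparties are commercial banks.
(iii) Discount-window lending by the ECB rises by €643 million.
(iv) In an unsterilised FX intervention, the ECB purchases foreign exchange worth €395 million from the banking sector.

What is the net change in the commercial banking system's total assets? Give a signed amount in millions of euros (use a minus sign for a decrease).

+€19 million

Currency withdrawal €624 million: bank balance sheets shrink → −€624M.
OMO purchase (from banks) €349 million: just an asset swap on bank balance sheets → 0.
Discount-window loan €643 million: bank balance sheets expand → +€643M.
FX purchase €395 million: just an asset swap on bank balance sheets → 0.
Net: −624 + 0 + 643 + 0 = +€19 million.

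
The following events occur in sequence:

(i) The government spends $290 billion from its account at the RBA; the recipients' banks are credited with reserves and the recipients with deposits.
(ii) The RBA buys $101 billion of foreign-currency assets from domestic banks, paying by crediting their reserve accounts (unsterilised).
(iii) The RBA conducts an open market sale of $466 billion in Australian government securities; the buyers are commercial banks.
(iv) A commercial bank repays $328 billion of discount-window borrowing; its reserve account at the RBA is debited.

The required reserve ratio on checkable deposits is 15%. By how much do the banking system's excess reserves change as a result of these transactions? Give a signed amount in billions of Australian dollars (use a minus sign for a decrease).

Government spending $290 billion: reserves +$290B, deposits +$290B.
FX purchase $101 billion: reserves +$101B, deposits 0.
OMO sale (to banks) $466 billion: reserves −$466B, deposits 0.
Discount-window repayment $328 billion: reserves −$328B, deposits 0.
Totals: Δreserves = −$403B, Δdeposits = +$290B.
Δrequired reserves = 15% × +$290B = +$43.5B.
Δexcess reserves = Δreserves − Δrequired = −$403B − (+$43.5B) = -$446.5 billion.

-$446.5 billion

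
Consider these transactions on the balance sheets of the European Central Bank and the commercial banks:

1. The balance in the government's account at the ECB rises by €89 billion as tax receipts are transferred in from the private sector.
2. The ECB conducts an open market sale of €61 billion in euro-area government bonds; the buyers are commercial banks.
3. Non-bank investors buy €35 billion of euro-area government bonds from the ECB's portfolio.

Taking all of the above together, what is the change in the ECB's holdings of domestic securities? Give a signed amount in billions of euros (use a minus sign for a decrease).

ECB balance sheet:
  Assets:      Securities −€96B
  Liabilities: Bank reserves −€185B, Government deposits +€89B
Commercial banking system:
  Assets:      Reserves at CB −€185B, Securities +€61B
  Liabilities: Checkable deposits −€124B
So the change in the ECB's holdings of domestic securities is -€96 billion.

-€96 billion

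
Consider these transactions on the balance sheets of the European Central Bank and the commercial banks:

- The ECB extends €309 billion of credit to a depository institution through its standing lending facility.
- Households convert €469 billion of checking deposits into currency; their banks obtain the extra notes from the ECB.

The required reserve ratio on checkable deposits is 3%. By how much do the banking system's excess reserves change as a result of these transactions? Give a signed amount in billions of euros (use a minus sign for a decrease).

Discount-window loan €309 billion: reserves +€309B, deposits 0.
Currency withdrawal €469 billion: reserves −€469B, deposits −€469B.
Totals: Δreserves = −€160B, Δdeposits = −€469B.
Δrequired reserves = 3% × −€469B = −€14.07B.
Δexcess reserves = Δreserves − Δrequired = −€160B − (−€14.07B) = -€145.93 billion.

-€145.93 billion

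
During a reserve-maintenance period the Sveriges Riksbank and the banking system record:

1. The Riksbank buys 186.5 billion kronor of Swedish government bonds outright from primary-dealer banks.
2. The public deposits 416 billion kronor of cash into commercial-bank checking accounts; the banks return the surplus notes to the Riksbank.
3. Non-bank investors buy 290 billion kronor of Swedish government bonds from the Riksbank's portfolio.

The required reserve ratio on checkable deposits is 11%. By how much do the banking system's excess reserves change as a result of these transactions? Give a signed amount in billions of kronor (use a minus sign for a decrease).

OMO purchase (from banks) 186.5 billion kronor: reserves +186.5B, deposits 0.
Currency deposit 416 billion kronor: reserves +416B, deposits +416B.
Asset sale (to non-banks) 290 billion kronor: reserves −290B, deposits −290B.
Totals: Δreserves = +312.5B, Δdeposits = +126B.
Δrequired reserves = 11% × +126B = +13.86B.
Δexcess reserves = Δreserves − Δrequired = +312.5B − (+13.86B) = +298.64 billion.

+298.64 billion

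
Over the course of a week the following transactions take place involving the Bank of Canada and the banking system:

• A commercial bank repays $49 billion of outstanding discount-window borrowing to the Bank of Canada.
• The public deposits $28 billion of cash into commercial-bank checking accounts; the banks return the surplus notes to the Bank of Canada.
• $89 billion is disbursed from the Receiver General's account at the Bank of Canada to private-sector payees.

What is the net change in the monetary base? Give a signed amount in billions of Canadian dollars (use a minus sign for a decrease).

+$40 billion

Bank of Canada balance sheet:
  Assets:      Loans to banks −$49B
  Liabilities: Bank reserves +$68B, Currency in circulation −$28B, Government deposits −$89B
Monetary base = currency + reserves: −$28B + (+$68B) = +$40 billion.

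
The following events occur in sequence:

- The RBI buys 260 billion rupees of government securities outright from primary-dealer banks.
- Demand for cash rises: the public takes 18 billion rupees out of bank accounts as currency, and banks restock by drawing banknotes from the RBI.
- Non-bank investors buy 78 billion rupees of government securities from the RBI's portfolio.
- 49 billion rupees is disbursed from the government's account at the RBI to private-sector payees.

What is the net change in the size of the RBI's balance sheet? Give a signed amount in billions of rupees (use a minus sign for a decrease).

OMO purchase (from banks) 260 billion rupees: an RBI asset is acquired → +260B.
Currency withdrawal 18 billion rupees: only the composition of liabilities changes → 0.
Asset sale (to non-banks) 78 billion rupees: an RBI asset is shed → −78B.
Government spending 49 billion rupees: only the composition of liabilities changes → 0.
Net: 260 + 0 − 78 + 0 = +182 billion.

+182 billion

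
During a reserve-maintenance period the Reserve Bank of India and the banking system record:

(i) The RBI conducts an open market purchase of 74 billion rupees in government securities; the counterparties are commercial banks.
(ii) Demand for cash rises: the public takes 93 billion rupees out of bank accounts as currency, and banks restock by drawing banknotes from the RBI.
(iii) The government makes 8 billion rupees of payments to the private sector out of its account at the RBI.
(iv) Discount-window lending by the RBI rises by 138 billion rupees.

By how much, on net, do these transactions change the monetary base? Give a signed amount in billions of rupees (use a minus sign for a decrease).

+220 billion

OMO purchase (from banks) 74 billion rupees: RBI balance sheet expands → +74B.
Currency withdrawal 93 billion rupees: just a shift between currency and reserves — both are base money → 0.
Government spending 8 billion rupees: a non-base liability converts back to reserves → +8B.
Discount-window loan 138 billion rupees: RBI balance sheet expands → +138B.
Net: 74 + 0 + 8 + 138 = +220 billion.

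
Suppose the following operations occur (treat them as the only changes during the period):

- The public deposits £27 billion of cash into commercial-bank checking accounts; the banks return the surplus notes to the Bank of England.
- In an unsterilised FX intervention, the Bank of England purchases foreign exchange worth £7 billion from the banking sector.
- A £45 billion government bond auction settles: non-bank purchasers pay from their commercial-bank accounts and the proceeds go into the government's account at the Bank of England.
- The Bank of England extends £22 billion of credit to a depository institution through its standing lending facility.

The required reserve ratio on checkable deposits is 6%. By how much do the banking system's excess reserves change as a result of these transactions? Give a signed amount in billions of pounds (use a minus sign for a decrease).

Currency deposit £27 billion: reserves +£27B, deposits +£27B.
FX purchase £7 billion: reserves +£7B, deposits 0.
Government account inflow £45 billion: reserves −£45B, deposits −£45B.
Discount-window loan £22 billion: reserves +£22B, deposits 0.
Totals: Δreserves = +£11B, Δdeposits = −£18B.
Δrequired reserves = 6% × −£18B = −£1.08B.
Δexcess reserves = Δreserves − Δrequired = +£11B − (−£1.08B) = +£12.08 billion.

+£12.08 billion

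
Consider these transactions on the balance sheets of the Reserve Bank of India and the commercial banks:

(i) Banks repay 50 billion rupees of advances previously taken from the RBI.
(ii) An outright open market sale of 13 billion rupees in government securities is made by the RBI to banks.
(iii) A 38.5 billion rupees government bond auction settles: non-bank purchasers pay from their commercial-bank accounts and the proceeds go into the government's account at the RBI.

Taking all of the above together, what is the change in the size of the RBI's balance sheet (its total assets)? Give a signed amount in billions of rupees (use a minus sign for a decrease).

-63 billion

Discount-window repayment 50 billion rupees: an RBI asset is shed → −50B.
OMO sale (to banks) 13 billion rupees: an RBI asset is shed → −13B.
Government account inflow 38.5 billion rupees: only the composition of liabilities changes → 0.
Net: −50 − 13 + 0 = -63 billion.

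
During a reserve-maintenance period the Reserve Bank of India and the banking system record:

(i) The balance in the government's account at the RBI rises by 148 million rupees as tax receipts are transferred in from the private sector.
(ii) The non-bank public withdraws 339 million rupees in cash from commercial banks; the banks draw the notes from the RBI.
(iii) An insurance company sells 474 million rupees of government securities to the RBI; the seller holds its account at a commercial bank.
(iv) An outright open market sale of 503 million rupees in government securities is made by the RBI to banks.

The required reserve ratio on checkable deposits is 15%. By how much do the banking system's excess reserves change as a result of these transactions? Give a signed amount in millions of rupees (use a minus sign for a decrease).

-514.05 million

Government account inflow 148 million rupees: reserves −148M, deposits −148M.
Currency withdrawal 339 million rupees: reserves −339M, deposits −339M.
Asset purchase (from non-banks) 474 million rupees: reserves +474M, deposits +474M.
OMO sale (to banks) 503 million rupees: reserves −503M, deposits 0.
Totals: Δreserves = −516M, Δdeposits = −13M.
Δrequired reserves = 15% × −13M = −1.95M.
Δexcess reserves = Δreserves − Δrequired = −516M − (−1.95M) = -514.05 million.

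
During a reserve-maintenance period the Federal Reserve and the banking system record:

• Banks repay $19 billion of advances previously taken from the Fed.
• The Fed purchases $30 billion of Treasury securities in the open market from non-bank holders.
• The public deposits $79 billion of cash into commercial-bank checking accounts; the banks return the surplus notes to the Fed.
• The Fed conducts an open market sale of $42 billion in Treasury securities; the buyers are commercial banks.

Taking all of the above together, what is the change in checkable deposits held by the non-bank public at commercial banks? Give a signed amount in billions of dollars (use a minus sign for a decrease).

+$109 billion

Discount-window repayment $19 billion: the counterparty is a bank, so public deposits are unchanged → 0.
Asset purchase (from non-banks) $30 billion: non-bank counterparties' bank balances rise → +$30B.
Currency deposit $79 billion: non-bank counterparties' bank balances rise → +$79B.
OMO sale (to banks) $42 billion: the counterparty is a bank, so public deposits are unchanged → 0.
Net: 0 + 30 + 79 + 0 = +$109 billion.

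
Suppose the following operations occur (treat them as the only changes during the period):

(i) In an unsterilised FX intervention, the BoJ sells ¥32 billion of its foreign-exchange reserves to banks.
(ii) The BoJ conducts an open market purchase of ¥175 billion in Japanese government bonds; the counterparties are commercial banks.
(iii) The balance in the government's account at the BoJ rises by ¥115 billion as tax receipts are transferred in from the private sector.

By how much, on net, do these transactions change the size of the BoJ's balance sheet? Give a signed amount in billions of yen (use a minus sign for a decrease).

BoJ balance sheet:
  Assets:      Securities +¥175B, Foreign assets −¥32B
  Liabilities: Bank reserves +¥28B, Government deposits +¥115B
Commercial banking system:
  Assets:      Reserves at CB +¥28B, Securities −¥175B, Foreign assets +¥32B
  Liabilities: Checkable deposits −¥115B
Change in total BoJ assets = +¥143 billion.

+¥143 billion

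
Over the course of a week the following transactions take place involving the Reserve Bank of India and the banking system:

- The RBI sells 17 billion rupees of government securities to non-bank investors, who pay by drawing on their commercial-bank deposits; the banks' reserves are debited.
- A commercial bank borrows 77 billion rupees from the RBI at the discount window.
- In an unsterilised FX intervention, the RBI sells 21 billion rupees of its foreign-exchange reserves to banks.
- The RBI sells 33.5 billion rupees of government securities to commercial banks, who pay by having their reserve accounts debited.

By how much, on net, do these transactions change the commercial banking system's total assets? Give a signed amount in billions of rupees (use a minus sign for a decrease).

+60 billion

Asset sale (to non-banks) 17 billion rupees: bank balance sheets shrink → −17B.
Discount-window loan 77 billion rupees: bank balance sheets expand → +77B.
FX sale 21 billion rupees: just an asset swap on bank balance sheets → 0.
OMO sale (to banks) 33.5 billion rupees: just an asset swap on bank balance sheets → 0.
Net: −17 + 77 + 0 + 0 = +60 billion.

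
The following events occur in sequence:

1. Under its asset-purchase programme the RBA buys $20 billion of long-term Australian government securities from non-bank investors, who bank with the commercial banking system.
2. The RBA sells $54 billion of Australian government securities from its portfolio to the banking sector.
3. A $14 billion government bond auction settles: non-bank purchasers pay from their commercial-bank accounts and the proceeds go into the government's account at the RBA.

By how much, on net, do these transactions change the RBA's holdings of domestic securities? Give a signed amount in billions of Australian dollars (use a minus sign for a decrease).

-$34 billion

Asset purchase (from non-banks) $20 billion: securities added to the RBA's portfolio → +$20B.
OMO sale (to banks) $54 billion: securities removed from the RBA's portfolio → −$54B.
Government account inflow $14 billion: the RBA's securities portfolio is untouched → 0.
Net: 20 − 54 + 0 = -$34 billion.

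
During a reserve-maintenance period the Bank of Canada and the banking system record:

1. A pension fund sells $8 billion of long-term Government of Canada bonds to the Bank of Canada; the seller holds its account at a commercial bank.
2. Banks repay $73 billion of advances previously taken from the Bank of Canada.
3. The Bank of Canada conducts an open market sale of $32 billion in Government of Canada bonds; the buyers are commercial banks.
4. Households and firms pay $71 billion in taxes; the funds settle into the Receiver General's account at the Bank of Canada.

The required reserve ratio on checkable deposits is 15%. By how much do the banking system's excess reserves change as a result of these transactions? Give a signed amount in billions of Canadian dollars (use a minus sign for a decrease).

Asset purchase (from non-banks) $8 billion: reserves +$8B, deposits +$8B.
Discount-window repayment $73 billion: reserves −$73B, deposits 0.
OMO sale (to banks) $32 billion: reserves −$32B, deposits 0.
Government account inflow $71 billion: reserves −$71B, deposits −$71B.
Totals: Δreserves = −$168B, Δdeposits = −$63B.
Δrequired reserves = 15% × −$63B = −$9.45B.
Δexcess reserves = Δreserves − Δrequired = −$168B − (−$9.45B) = -$158.55 billion.

-$158.55 billion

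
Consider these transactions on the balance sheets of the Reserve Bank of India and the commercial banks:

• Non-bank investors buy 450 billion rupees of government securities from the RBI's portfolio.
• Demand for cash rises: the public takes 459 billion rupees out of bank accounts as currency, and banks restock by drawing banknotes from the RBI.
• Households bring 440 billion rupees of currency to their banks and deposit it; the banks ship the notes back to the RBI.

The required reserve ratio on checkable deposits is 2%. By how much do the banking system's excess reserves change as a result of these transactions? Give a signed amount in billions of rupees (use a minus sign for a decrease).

Asset sale (to non-banks) 450 billion rupees: reserves −450B, deposits −450B.
Currency withdrawal 459 billion rupees: reserves −459B, deposits −459B.
Currency deposit 440 billion rupees: reserves +440B, deposits +440B.
Totals: Δreserves = −469B, Δdeposits = −469B.
Δrequired reserves = 2% × −469B = −9.38B.
Δexcess reserves = Δreserves − Δrequired = −469B − (−9.38B) = -459.62 billion.

-459.62 billion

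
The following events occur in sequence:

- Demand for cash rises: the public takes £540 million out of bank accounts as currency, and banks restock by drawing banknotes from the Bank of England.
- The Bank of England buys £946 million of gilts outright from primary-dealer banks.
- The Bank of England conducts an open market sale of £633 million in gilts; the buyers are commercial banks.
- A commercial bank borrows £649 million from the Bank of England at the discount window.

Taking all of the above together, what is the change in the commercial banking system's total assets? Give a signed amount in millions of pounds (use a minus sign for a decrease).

Bank of England balance sheet:
  Assets:      Securities +£313M, Loans to banks +£649M
  Liabilities: Bank reserves +£422M, Currency in circulation +£540M
Commercial banking system:
  Assets:      Reserves at CB +£422M, Securities −£313M
  Liabilities: Checkable deposits −£540M, Borrowings from CB +£649M
Change in total bank assets = +£109 million.

+£109 million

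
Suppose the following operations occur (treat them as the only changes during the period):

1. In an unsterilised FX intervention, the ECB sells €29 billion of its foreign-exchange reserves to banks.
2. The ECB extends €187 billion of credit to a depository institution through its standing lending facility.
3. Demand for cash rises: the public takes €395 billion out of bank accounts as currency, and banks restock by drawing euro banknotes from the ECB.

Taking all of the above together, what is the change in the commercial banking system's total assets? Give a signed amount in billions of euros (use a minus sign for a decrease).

FX sale €29 billion: just an asset swap on bank balance sheets → 0.
Discount-window loan €187 billion: bank balance sheets expand → +€187B.
Currency withdrawal €395 billion: bank balance sheets shrink → −€395B.
Net: 0 + 187 − 395 = -€208 billion.

-€208 billion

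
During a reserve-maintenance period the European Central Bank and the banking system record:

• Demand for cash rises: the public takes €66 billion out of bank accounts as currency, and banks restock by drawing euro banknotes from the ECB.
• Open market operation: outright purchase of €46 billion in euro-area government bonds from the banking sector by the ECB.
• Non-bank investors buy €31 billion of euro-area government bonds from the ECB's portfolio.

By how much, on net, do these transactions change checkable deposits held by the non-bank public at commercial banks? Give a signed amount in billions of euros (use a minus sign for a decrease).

ECB balance sheet:
  Assets:      Securities +€15B
  Liabilities: Bank reserves −€51B, Currency in circulation +€66B
Commercial banking system:
  Assets:      Reserves at CB −€51B, Securities −€46B
  Liabilities: Checkable deposits −€97B
So the change in checkable deposits held by the non-bank public at commercial banks is -€97 billion.

-€97 billion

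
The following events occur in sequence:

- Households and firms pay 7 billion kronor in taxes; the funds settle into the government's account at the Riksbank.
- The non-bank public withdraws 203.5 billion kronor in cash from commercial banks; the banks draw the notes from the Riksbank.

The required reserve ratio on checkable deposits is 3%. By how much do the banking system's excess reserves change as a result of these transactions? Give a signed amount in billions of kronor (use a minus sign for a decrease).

-204.185 billion

Government account inflow 7 billion kronor: reserves −7B, deposits −7B.
Currency withdrawal 203.5 billion kronor: reserves −203.5B, deposits −203.5B.
Totals: Δreserves = −210.5B, Δdeposits = −210.5B.
Δrequired reserves = 3% × −210.5B = −6.315B.
Δexcess reserves = Δreserves − Δrequired = −210.5B − (−6.315B) = -204.185 billion.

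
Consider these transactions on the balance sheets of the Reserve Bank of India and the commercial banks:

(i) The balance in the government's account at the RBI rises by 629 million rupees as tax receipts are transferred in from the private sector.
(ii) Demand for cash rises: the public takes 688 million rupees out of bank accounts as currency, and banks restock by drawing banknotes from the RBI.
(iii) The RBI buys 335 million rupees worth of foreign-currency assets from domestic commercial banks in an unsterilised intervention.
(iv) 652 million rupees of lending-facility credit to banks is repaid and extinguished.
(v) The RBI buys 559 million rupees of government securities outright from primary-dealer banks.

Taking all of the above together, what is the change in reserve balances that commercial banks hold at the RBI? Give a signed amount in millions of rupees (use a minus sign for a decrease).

RBI balance sheet:
  Assets:      Securities +559M, Loans to banks −652M, Foreign assets +335M
  Liabilities: Bank reserves −1075M, Currency in circulation +688M, Government deposits +629M
So the change in reserve balances that commercial banks hold at the RBI is -1075 million.

-1075 million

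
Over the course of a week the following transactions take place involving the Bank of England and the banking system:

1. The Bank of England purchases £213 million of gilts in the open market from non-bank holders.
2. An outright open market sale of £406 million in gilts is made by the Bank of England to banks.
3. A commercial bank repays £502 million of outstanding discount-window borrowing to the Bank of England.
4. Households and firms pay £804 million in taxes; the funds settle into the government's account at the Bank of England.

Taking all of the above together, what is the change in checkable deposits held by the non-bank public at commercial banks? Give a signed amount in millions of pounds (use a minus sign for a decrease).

-£591 million

Bank of England balance sheet:
  Assets:      Securities −£193M, Loans to banks −£502M
  Liabilities: Bank reserves −£1499M, Government deposits +£804M
Commercial banking system:
  Assets:      Reserves at CB −£1499M, Securities +£406M
  Liabilities: Checkable deposits −£591M, Borrowings from CB −£502M
So the change in checkable deposits held by the non-bank public at commercial banks is -£591 million.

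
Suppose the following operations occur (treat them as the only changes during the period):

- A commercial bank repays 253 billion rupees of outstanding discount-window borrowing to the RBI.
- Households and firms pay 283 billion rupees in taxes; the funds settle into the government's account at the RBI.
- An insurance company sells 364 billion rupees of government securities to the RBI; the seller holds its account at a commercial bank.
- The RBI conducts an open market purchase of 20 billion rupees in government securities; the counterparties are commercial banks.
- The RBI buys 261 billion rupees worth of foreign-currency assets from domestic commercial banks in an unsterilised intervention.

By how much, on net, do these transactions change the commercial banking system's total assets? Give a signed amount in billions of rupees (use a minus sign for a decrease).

RBI balance sheet:
  Assets:      Securities +384B, Loans to banks −253B, Foreign assets +261B
  Liabilities: Bank reserves +109B, Government deposits +283B
Commercial banking system:
  Assets:      Reserves at CB +109B, Securities −20B, Foreign assets −261B
  Liabilities: Checkable deposits +81B, Borrowings from CB −253B
Change in total bank assets = -172 billion.

-172 billion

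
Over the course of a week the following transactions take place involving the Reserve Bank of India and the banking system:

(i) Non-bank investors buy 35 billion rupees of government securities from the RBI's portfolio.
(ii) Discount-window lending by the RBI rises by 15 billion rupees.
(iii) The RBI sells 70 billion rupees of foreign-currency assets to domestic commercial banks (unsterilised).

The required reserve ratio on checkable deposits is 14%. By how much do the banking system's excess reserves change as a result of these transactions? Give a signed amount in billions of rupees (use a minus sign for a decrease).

Asset sale (to non-banks) 35 billion rupees: reserves −35B, deposits −35B.
Discount-window loan 15 billion rupees: reserves +15B, deposits 0.
FX sale 70 billion rupees: reserves −70B, deposits 0.
Totals: Δreserves = −90B, Δdeposits = −35B.
Δrequired reserves = 14% × −35B = −4.9B.
Δexcess reserves = Δreserves − Δrequired = −90B − (−4.9B) = -85.1 billion.

-85.1 billion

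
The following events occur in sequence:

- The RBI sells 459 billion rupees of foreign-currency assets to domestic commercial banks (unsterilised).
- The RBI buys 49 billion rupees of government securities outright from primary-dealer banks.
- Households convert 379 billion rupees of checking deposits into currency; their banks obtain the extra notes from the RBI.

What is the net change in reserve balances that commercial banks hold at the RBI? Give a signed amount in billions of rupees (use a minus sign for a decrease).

-789 billion

RBI balance sheet:
  Assets:      Securities +49B, Foreign assets −459B
  Liabilities: Bank reserves −789B, Currency in circulation +379B
So the change in reserve balances that commercial banks hold at the RBI is -789 billion.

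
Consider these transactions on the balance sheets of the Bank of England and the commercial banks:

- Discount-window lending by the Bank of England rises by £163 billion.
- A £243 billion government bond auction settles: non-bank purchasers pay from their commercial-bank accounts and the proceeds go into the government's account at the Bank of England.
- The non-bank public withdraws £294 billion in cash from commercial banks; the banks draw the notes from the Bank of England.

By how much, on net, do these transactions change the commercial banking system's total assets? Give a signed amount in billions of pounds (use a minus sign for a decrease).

-£374 billion

Bank of England balance sheet:
  Assets:      Loans to banks +£163B
  Liabilities: Bank reserves −£374B, Currency in circulation +£294B, Government deposits +£243B
Commercial banking system:
  Assets:      Reserves at CB −£374B
  Liabilities: Checkable deposits −£537B, Borrowings from CB +£163B
Change in total bank assets = -£374 billion.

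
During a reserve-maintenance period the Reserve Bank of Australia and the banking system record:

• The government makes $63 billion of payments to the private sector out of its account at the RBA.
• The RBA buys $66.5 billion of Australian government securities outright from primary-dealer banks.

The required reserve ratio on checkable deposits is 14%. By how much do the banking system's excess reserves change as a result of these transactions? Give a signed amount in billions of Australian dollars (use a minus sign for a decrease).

Government spending $63 billion: reserves +$63B, deposits +$63B.
OMO purchase (from banks) $66.5 billion: reserves +$66.5B, deposits 0.
Totals: Δreserves = +$129.5B, Δdeposits = +$63B.
Δrequired reserves = 14% × +$63B = +$8.82B.
Δexcess reserves = Δreserves − Δrequired = +$129.5B − (+$8.82B) = +$120.68 billion.

+$120.68 billion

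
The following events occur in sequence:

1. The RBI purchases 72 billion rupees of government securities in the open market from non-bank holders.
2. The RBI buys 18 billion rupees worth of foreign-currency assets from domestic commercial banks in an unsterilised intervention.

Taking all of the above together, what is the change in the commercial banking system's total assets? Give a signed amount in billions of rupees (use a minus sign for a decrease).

+72 billion

Asset purchase (from non-banks) 72 billion rupees: bank balance sheets expand → +72B.
FX purchase 18 billion rupees: just an asset swap on bank balance sheets → 0.
Net: 72 + 0 = +72 billion.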